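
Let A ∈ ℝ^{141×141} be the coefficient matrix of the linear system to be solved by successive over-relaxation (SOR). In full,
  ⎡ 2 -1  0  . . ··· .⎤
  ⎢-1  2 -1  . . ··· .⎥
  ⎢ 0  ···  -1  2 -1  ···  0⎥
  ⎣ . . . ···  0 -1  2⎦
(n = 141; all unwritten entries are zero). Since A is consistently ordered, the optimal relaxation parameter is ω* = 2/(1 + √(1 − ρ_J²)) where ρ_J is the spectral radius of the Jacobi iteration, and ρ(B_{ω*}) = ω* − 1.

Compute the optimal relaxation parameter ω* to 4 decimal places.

ω* = 1.9567

With n=141, ρ(Jacobi) = cos(π/142) = 0.9998.
root = sin(π/142) = 0.02212  (since 1−cos² = sin²).
ω* = 2/(1 + 0.02212) = 2/1.02212 = 1.9567.
[ρ_SOR] ω* − 1 = 0.9567.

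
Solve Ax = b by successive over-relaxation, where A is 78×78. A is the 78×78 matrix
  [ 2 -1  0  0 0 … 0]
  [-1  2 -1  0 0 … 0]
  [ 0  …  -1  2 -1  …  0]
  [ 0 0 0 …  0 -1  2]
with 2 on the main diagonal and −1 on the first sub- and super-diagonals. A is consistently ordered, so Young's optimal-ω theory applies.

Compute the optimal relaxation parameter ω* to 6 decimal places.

ω* = 1.923527

B_J for the 78×78 system has eigenvalues cos(kπ/79); ρ_J = cos(π/79) = 0.999209.
√(1−ρ_J²) = |sin(π/79)| = 0.0397565
ω* = 2/(1 + 0.0397565) = 2/1.0397565 = 1.923527.
ρ(B_{ω*}) = ω*−1 = 0.923527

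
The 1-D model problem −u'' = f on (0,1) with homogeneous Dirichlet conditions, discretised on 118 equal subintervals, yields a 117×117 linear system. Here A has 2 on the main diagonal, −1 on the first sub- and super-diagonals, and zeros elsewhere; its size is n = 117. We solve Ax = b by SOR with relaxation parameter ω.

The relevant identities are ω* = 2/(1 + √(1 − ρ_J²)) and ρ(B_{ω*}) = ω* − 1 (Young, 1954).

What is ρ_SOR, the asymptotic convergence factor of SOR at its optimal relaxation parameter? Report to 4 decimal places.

ρ_SOR = 0.9481

[ρ_J] n=117: ρ(B_J) = cos(π/(n+1)) = cos(π/118) = 0.9996.
1 − cos²(π/118) = sin²(π/118) ⇒ √(1−ρ_J²) = sin(π/118) = 0.02662.
ω* = 2/(1 + 0.02662) = 2/1.02662 = 1.9481.
ρ(B_{ω*}) = ω*−1 = 0.9481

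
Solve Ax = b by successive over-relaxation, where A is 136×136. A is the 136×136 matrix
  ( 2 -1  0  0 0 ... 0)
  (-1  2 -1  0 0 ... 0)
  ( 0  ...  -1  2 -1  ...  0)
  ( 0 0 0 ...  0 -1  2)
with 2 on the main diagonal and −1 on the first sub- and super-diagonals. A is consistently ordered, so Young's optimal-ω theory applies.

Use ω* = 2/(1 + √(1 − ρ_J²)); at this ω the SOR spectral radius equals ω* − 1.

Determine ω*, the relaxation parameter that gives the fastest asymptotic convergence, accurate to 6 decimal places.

With n=136, ρ(Jacobi) = cos(π/137) = 0.999737.
root = sin(π/137) = 0.0229293  (since 1−cos² = sin²).
ω* = 2/(1 + 0.0229293) = 2/1.0229293 = 1.955169.
ρ(B_{ω*}) = ω*−1 = 0.955169

ω* = 1.955169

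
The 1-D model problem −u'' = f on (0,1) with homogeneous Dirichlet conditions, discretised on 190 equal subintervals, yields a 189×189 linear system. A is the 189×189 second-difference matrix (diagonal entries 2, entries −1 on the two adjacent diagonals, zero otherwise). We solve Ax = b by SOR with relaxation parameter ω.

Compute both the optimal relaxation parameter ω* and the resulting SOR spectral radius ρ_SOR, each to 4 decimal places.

[ρ_J] n=189: ρ(B_J) = cos(π/(n+1)) = cos(π/190) = 0.9999.
1 − cos²(π/190) = sin²(π/190) ⇒ √(1−ρ_J²) = sin(π/190) = 0.01653.
So ω* = 2/1.01653 = 1.9675 (Young).
and ρ(B_{ω*}) = 1.9675 − 1 = 0.9675.

ω* = 1.9675, ρ_SOR = 0.9675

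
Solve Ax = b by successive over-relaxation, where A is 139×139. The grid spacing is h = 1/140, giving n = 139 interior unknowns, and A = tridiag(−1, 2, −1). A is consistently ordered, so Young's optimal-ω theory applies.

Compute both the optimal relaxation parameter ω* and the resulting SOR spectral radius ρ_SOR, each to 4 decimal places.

ω* = 1.9561, ρ_SOR = 0.9561

n=139: λ(B_J) = 1 − λ(A)/2 = cos(kπ/140); k=1 gives ρ_J = 0.9997.
√(1−ρ_J²) simplifies to sin(π/140) = 0.02244.
ω* = 2 / (1 + 0.02244) = 2 / 1.02244 ≈ 1.9561.
ρ_SOR = ω* − 1 = 1.9561 − 1 = 0.9561.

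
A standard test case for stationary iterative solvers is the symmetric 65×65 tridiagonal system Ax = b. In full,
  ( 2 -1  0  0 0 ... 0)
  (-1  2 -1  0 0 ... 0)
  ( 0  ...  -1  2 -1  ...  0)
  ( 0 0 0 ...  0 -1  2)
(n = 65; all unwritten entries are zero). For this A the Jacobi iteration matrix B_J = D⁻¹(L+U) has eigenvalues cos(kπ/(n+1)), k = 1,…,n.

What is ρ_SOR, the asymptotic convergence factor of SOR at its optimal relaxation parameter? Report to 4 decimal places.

[ρ_J] n=65: ρ(B_J) = cos(π/(n+1)) = cos(π/66) = 0.9989.
√(1 − cos²(π/66)) = sin(π/66) ≈ 0.04758.
ω* = 2 / (1 + 0.04758) = 2 / 1.04758 ≈ 1.9092.
ρ_SOR = ω* − 1 ≈ 0.9092.

ρ_SOR = 0.9092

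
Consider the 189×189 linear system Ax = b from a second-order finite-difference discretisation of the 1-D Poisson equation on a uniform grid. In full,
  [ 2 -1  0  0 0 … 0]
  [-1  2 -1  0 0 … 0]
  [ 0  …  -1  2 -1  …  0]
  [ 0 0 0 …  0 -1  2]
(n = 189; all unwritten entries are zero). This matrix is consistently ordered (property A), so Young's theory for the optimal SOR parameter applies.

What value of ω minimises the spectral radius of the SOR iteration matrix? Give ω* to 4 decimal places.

n=189: λ(B_J) = 1 − λ(A)/2 = cos(kπ/190); k=1 gives ρ_J = 0.9999.
root = sin(π/190) = 0.01653  (since 1−cos² = sin²).
ω* = 2 / (1 + 0.01653) = 2 / 1.01653 ≈ 1.9675.
[ρ_SOR] ω* − 1 = 0.9675.

ω* = 1.9675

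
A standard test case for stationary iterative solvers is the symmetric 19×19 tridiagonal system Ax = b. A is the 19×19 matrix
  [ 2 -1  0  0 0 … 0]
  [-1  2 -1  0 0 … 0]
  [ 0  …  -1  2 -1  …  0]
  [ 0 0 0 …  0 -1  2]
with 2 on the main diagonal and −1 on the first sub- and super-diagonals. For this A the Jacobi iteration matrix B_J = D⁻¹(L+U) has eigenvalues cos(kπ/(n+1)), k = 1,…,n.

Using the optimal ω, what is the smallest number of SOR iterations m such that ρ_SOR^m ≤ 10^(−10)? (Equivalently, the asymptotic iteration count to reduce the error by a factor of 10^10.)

m = 73

n=19: λ(B_J) = 1 − λ(A)/2 = cos(kπ/20); k=1 gives ρ_J = 0.9876883.
√(1 − cos²(π/20)) = sin(π/20) ≈ 0.1564345.
ω* = 2 / (1 + 0.1564345) = 2 / 1.1564345 ≈ 1.7294538.
Hence ρ(B_{ω*}) = 1.7294538 − 1 = 0.7294538.
Need (0.7294538)^m ≤ 10^(−10): m ≥ 10·ln10/|ln 0.7294538| = 23.0259/0.315459 = 72.992 ⇒ m = 73.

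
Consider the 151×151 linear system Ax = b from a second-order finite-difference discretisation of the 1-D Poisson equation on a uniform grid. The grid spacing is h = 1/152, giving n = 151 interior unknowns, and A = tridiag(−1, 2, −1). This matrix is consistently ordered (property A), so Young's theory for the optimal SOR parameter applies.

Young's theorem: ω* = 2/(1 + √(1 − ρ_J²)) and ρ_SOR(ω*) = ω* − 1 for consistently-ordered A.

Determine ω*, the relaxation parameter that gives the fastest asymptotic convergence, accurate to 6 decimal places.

With n=151, ρ(Jacobi) = cos(π/152) = 0.999786.
√(1−ρ_J²) simplifies to sin(π/152) = 0.0206669.
So ω* = 2/1.0206669 = 1.959503 (Young).
and ρ(B_{ω*}) = 1.959503 − 1 = 0.959503.

ω* = 1.959503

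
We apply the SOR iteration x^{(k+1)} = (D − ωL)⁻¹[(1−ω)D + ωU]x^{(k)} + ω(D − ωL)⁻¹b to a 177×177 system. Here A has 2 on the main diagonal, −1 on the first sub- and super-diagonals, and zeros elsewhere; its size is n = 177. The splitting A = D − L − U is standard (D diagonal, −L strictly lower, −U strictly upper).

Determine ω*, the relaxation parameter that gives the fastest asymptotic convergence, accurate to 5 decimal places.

ω* = 1.96532

n=177: λ(B_J) = 1 − λ(A)/2 = cos(kπ/178); k=1 gives ρ_J = 0.99984.
√(1−ρ_J²) simplifies to sin(π/178) = 0.017648.
So ω* = 2/1.017648 = 1.96532 (Young).
At ω = 1.96532 every |λ(B_ω)| = ω−1, so ρ_SOR = 0.96532.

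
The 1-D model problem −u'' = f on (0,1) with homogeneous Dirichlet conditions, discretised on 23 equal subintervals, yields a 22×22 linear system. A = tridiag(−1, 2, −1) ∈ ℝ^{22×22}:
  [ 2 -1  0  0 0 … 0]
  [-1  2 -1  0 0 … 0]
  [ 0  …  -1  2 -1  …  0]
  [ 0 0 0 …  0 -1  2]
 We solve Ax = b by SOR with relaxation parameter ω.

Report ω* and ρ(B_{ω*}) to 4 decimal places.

ω* = 1.7603, ρ_SOR = 0.7603

[ρ_J] n=22: ρ(B_J) = cos(π/(n+1)) = cos(π/23) = 0.9907.
root = sin(π/23) = 0.13617  (since 1−cos² = sin²).
Young: ω* = 2/(1+√(1−ρ_J²)) = 2/(1+0.13617) = 2/1.13617 = 1.7603.
ρ_SOR = ω* − 1 ≈ 0.7603.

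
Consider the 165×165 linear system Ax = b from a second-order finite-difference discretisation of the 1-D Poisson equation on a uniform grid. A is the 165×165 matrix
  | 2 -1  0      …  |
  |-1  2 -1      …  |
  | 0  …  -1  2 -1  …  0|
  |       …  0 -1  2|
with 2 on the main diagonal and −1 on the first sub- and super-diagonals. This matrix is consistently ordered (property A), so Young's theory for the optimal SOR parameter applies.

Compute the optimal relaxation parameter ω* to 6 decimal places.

n=165: λ(B_J) = 1 − λ(A)/2 = cos(kπ/166); k=1 gives ρ_J = 0.999821.
1 − cos²(π/166) = sin²(π/166) ⇒ √(1−ρ_J²) = sin(π/166) = 0.0189241.
So ω* = 2/1.0189241 = 1.962855 (Young).
[ρ_SOR] ω* − 1 = 0.962855.

ω* = 1.962855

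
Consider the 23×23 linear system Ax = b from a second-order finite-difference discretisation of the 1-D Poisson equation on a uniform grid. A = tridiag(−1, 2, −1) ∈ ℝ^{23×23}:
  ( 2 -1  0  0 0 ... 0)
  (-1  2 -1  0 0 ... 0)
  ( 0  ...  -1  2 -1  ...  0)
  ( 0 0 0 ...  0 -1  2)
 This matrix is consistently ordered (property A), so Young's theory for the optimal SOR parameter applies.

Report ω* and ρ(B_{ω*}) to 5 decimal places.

spectrum of D⁻¹(L+U) = {cos(kπ/24) : 1≤k≤23}; ρ_J = cos(π/24) = 0.99144.
√(1−ρ_J²) = |sin(π/24)| = 0.130526
[ω*] 2 ÷ (1 + 0.130526) = 2 ÷ 1.130526 = 1.76909.
ρ(B_{ω*}) = ω*−1 = 0.76909

ω* = 1.76909, ρ_SOR = 0.76909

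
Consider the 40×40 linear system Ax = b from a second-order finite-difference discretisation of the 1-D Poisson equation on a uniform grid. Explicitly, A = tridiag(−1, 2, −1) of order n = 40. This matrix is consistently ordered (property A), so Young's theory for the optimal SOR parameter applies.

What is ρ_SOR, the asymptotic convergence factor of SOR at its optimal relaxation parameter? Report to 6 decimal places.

B_J for the 40×40 system has eigenvalues cos(kπ/41); ρ_J = cos(π/41) = 0.997066.
√(1−ρ_J²) simplifies to sin(π/41) = 0.0765493.
Young: ω* = 2/(1+√(1−ρ_J²)) = 2/(1+0.0765493) = 2/1.0765493 = 1.857788.
ρ(B_{ω*}) = ω*−1 = 0.857788

ρ_SOR = 0.857788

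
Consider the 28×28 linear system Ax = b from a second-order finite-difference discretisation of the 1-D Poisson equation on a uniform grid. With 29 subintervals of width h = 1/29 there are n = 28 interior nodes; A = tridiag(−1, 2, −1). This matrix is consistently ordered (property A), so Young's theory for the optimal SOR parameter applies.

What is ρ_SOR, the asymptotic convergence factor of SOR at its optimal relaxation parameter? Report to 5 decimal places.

ρ_SOR = 0.80486

B_J for the 28×28 system has eigenvalues cos(kπ/29); ρ_J = cos(π/29) = 0.99414.
root = sin(π/29) = 0.108119  (since 1−cos² = sin²).
ω* = 2/(1+0.108119) = 1.80486
At ω = 1.80486 every |λ(B_ω)| = ω−1, so ρ_SOR = 0.80486.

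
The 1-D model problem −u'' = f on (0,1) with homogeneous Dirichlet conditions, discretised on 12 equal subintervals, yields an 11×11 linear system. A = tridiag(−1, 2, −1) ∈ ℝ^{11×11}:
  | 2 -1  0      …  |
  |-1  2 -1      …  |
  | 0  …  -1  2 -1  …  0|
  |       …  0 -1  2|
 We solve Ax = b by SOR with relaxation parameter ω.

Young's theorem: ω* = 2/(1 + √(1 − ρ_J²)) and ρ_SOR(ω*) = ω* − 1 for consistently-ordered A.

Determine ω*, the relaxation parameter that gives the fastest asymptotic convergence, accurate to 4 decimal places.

spectrum of D⁻¹(L+U) = {cos(kπ/12) : 1≤k≤11}; ρ_J = cos(π/12) = 0.9659.
√(1−ρ_J²) = |sin(π/12)| = 0.25882
So ω* = 2/1.25882 = 1.5888 (Young).
ρ_SOR = ω* − 1 = 1.5888 − 1 = 0.5888.

ω* = 1.5888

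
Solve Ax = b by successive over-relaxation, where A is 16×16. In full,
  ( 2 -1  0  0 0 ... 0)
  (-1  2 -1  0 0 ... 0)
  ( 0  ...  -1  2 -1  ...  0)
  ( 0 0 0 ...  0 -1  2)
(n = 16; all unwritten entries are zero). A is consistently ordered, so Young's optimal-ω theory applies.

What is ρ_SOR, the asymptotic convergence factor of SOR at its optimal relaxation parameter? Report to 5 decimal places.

½·tridiag(1,0,1) at n=16: λ_k = cos(kπ/17); max |λ| at k=1 ⇒ ρ_J = cos(π/17) ≈ 0.98297.
root = sin(π/17) = 0.183750  (since 1−cos² = sin²).
ω* = 2/(1+0.183750) = 1.68955
[ρ_SOR] ω* − 1 = 0.68955.

ρ_SOR = 0.68955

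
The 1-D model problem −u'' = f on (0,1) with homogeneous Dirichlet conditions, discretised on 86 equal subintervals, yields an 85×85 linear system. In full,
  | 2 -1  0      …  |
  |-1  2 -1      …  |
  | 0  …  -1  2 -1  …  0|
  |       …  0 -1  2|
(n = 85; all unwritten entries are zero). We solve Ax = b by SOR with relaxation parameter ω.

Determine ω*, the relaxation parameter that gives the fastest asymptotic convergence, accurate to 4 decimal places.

½·tridiag(1,0,1) at n=85: λ_k = cos(kπ/86); max |λ| at k=1 ⇒ ρ_J = cos(π/86) ≈ 0.9993.
1 − cos²(π/86) = sin²(π/86) ⇒ √(1−ρ_J²) = sin(π/86) = 0.03652.
Then 2/(1+√(1−ρ_J²)) = 2/(1+0.03652); ω* = 2/1.03652 = 1.9295.
ρ_SOR = ω* − 1 = 1.9295 − 1 = 0.9295.

ω* = 1.9295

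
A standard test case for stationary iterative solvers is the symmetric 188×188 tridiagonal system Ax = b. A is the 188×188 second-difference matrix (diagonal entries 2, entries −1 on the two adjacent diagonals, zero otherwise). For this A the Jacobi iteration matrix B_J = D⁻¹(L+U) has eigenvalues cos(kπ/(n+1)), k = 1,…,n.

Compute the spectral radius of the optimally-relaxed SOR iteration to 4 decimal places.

ρ_SOR = 0.9673

½·tridiag(1,0,1) at n=188: λ_k = cos(kπ/189); max |λ| at k=1 ⇒ ρ_J = cos(π/189) ≈ 0.9999.
√(1 − cos²(π/189)) = sin(π/189) ≈ 0.01662.
ω* = 2 / (1 + 0.01662) = 2 / 1.01662 ≈ 1.9673.
and ρ(B_{ω*}) = 1.9673 − 1 = 0.9673.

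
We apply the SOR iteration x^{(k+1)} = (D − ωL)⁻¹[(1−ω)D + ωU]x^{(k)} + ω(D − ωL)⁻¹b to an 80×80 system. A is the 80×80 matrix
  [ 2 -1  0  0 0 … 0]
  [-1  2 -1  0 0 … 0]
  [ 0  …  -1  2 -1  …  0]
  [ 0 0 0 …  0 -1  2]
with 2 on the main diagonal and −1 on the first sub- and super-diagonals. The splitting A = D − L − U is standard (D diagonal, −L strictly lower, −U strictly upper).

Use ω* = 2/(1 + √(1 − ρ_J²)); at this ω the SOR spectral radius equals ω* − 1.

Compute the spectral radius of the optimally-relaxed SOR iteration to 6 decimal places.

ρ_SOR = 0.925344

ρ_J = max_k |cos(kπ/81)| = cos(π/81) = 0.999248
√(1−ρ_J²) simplifies to sin(π/81) = 0.0387754.
ω* = 2/(1+0.0387754) = 1.925344
At ω = 1.925344 every |λ(B_ω)| = ω−1, so ρ_SOR = 0.925344.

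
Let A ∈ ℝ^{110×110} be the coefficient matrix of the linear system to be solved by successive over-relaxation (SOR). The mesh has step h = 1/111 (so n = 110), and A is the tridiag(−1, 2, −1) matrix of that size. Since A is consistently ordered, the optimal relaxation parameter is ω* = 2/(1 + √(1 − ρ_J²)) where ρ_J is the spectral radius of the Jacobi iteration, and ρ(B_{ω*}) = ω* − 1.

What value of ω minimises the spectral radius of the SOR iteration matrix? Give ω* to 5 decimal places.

B_J for the 110×110 system has eigenvalues cos(kπ/111); ρ_J = cos(π/111) = 0.99960.
√(1−ρ_J²) = |sin(π/111)| = 0.028299
ω* = 2/(1+0.028299) = 1.94496
At ω = 1.94496 every |λ(B_ω)| = ω−1, so ρ_SOR = 0.94496.

ω* = 1.94496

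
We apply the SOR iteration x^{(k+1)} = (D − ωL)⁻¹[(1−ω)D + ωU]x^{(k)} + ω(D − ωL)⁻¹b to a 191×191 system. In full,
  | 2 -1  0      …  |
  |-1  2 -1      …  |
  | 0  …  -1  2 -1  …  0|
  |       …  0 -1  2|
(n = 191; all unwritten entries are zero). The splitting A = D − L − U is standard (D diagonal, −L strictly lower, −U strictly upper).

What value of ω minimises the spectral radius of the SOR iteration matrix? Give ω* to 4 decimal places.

½·tridiag(1,0,1) at n=191: λ_k = cos(kπ/192); max |λ| at k=1 ⇒ ρ_J = cos(π/192) ≈ 0.9999.
root = sin(π/192) = 0.01636  (since 1−cos² = sin²).
ω* = 2/(1 + 0.01636) = 2/1.01636 = 1.9678.
ρ_SOR = ω* − 1 = 1.9678 − 1 = 0.9678.

ω* = 1.9678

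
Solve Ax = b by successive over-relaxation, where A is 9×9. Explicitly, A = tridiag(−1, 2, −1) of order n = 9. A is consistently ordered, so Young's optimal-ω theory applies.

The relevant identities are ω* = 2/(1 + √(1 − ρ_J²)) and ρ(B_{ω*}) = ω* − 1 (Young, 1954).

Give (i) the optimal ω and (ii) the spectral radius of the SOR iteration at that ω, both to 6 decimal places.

ω* = 1.527864, ρ_SOR = 0.527864

With n=9, ρ(Jacobi) = cos(π/10) = 0.951057.
√(1 − cos²(π/10)) = sin(π/10) ≈ 0.3090170.
[ω*] 2 ÷ (1 + 0.3090170) = 2 ÷ 1.3090170 = 1.527864.
ρ_SOR = ω* − 1 = 1.527864 − 1 = 0.527864.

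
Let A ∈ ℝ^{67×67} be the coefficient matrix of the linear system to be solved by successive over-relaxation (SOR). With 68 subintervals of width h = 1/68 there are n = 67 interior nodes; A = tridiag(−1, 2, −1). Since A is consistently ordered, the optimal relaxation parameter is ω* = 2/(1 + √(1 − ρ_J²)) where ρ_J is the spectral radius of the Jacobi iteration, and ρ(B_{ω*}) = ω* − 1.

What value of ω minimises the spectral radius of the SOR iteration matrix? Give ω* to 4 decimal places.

ω* = 1.9117

[ρ_J] n=67: ρ(B_J) = cos(π/(n+1)) = cos(π/68) = 0.9989.
√(1−ρ_J²) = |sin(π/68)| = 0.04618
So ω* = 2/1.04618 = 1.9117 (Young).
ρ_SOR = ω* − 1 ≈ 0.9117.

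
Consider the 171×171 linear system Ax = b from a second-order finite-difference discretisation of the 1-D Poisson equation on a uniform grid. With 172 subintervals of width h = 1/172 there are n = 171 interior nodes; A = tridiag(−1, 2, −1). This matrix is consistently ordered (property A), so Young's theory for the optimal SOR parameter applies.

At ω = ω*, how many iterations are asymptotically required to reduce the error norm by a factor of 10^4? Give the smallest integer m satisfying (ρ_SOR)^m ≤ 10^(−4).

m = 253

[ρ_J] n=171: ρ(B_J) = cos(π/(n+1)) = cos(π/172) = 0.9998332.
root = sin(π/172) = 0.0182641  (since 1−cos² = sin²).
Young: ω* = 2/(1+√(1−ρ_J²)) = 2/(1+0.0182641) = 2/1.0182641 = 1.9641270.
At ω = 1.9641270 every |λ(B_ω)| = ω−1, so ρ_SOR = 0.9641270.
ρ_SOR^m ≤ 10^(−4) ⇔ m ≥ 4·ln10/(−ln 0.9641270) = 9.21034/0.0365323 = 252.115; m = ⌈252.115⌉ = 253.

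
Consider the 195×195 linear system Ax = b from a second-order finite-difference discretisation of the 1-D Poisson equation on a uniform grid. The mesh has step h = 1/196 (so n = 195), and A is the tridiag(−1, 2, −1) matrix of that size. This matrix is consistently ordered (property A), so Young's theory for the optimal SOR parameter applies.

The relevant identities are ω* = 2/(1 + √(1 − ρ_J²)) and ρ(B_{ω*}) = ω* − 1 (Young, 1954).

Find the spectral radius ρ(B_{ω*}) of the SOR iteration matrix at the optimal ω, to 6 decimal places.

ρ_J = max_k |cos(kπ/196)| = cos(π/196) = 0.999872
√(1 − cos²(π/196)) = sin(π/196) ≈ 0.0160278.
ω* = 2 / (1 + 0.0160278) = 2 / 1.0160278 ≈ 1.968450.
ρ_SOR = ω* − 1 = 1.968450 − 1 = 0.968450.

ρ_SOR = 0.968450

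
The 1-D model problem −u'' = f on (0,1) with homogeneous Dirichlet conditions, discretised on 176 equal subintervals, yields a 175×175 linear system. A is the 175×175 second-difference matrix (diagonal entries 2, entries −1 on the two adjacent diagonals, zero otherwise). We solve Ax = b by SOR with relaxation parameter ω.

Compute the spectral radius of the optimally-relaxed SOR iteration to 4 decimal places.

ρ_SOR = 0.9649

[ρ_J] n=175: ρ(B_J) = cos(π/(n+1)) = cos(π/176) = 0.9998.
1 − cos²(π/176) = sin²(π/176) ⇒ √(1−ρ_J²) = sin(π/176) = 0.01785.
ω* = 2 / (1 + 0.01785) = 2 / 1.01785 ≈ 1.9649.
Hence ρ(B_{ω*}) = 1.9649 − 1 = 0.9649.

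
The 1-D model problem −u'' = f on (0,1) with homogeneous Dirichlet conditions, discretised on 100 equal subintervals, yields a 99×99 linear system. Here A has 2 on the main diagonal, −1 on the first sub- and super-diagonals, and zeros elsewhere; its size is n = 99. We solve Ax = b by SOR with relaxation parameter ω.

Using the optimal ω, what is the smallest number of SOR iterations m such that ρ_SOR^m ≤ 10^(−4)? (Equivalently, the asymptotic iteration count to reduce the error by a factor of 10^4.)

With n=99, ρ(Jacobi) = cos(π/100) = 0.9995066.
√(1 − cos²(π/100)) = sin(π/100) ≈ 0.0314108.
Young: ω* = 2/(1+√(1−ρ_J²)) = 2/(1+0.0314108) = 2/1.0314108 = 1.9390916.
ρ_SOR = ω* − 1 = 1.9390916 − 1 = 0.9390916.
For 4 digits: m = 4·ln10 / (−ln 0.9390916) = 9.21034/0.0628423 = 146.563; round up → m = 147.

m = 147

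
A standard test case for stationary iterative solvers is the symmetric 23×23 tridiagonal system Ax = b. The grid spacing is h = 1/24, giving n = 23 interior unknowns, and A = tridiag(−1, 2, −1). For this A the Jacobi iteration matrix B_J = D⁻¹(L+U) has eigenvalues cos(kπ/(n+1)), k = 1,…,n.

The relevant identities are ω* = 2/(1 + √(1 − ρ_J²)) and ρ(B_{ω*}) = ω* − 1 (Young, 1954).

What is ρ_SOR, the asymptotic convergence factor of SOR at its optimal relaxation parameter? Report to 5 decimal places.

With n=23, ρ(Jacobi) = cos(π/24) = 0.99144.
root = sin(π/24) = 0.130526  (since 1−cos² = sin²).
So ω* = 2/1.130526 = 1.76909 (Young).
ρ_SOR = ω* − 1 = 1.76909 − 1 = 0.76909.

ρ_SOR = 0.76909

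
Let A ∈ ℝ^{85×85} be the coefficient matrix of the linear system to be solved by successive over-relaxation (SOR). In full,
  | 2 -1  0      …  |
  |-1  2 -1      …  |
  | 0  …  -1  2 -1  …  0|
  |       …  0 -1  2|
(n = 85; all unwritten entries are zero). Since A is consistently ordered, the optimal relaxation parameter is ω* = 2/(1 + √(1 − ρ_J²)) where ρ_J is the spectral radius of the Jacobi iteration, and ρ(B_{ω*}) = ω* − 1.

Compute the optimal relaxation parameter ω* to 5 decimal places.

B_J for the 85×85 system has eigenvalues cos(kπ/86); ρ_J = cos(π/86) = 0.99933.
root = sin(π/86) = 0.036522  (since 1−cos² = sin²).
So ω* = 2/1.036522 = 1.92953 (Young).
ρ_SOR = ω* − 1 = 1.92953 − 1 = 0.92953.

ω* = 1.92953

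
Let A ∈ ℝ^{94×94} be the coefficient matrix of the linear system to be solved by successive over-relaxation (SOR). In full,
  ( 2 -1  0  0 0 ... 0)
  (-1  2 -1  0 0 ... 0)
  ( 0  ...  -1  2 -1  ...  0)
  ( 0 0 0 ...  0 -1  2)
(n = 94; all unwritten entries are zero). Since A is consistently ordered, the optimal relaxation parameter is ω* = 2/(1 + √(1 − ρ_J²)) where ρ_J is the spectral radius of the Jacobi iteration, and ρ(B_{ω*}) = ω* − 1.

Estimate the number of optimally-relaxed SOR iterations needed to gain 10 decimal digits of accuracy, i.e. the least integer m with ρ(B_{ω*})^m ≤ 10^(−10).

n=94: λ(B_J) = 1 − λ(A)/2 = cos(kπ/95); k=1 gives ρ_J = 0.9994533.
√(1−ρ_J²) = |sin(π/95)| = 0.0330634
[ω*] 2 ÷ (1 + 0.0330634) = 2 ÷ 1.0330634 = 1.9359896.
ρ_SOR = ω* − 1 = 1.9359896 − 1 = 0.9359896.
Need (0.9359896)^m ≤ 10^(−10): m ≥ 10·ln10/|ln 0.9359896| = 23.0259/0.0661509 = 348.081 ⇒ m = 349.

m = 349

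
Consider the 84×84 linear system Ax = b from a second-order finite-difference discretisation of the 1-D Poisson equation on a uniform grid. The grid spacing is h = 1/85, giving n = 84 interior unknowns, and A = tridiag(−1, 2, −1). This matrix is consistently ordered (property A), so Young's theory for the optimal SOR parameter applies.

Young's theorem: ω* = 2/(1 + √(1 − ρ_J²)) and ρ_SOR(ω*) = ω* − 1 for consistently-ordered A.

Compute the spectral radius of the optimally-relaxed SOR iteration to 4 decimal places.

[ρ_J] n=84: ρ(B_J) = cos(π/(n+1)) = cos(π/85) = 0.9993.
root = sin(π/85) = 0.03695  (since 1−cos² = sin²).
ω* = 2/(1 + 0.03695) = 2/1.03695 = 1.9287.
and ρ(B_{ω*}) = 1.9287 − 1 = 0.9287.

ρ_SOR = 0.9287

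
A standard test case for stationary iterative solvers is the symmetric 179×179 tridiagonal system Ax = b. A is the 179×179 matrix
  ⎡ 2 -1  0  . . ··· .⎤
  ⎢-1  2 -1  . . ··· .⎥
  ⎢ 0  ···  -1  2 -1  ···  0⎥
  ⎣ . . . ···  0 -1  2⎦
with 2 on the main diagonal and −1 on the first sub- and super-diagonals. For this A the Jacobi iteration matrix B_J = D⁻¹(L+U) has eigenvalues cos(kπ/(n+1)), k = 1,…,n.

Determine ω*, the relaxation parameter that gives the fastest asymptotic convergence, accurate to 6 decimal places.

n=179: λ(B_J) = 1 − λ(A)/2 = cos(kπ/180); k=1 gives ρ_J = 0.999848.
√(1 − cos²(π/180)) = sin(π/180) ≈ 0.0174524.
So ω* = 2/1.0174524 = 1.965694 (Young).
Hence ρ(B_{ω*}) = 1.965694 − 1 = 0.965694.

ω* = 1.965694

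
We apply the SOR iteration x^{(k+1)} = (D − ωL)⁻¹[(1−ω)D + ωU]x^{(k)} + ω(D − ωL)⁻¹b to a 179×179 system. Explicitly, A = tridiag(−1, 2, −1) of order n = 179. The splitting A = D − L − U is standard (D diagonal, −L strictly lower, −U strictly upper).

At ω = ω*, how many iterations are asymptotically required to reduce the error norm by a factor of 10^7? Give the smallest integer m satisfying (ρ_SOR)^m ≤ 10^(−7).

With n=179, ρ(Jacobi) = cos(π/180) = 0.9998477.
root = sin(π/180) = 0.0174524  (since 1−cos² = sin²).
ω* = 2/(1+0.0174524) = 1.9656939
ρ_SOR = ω* − 1 = 1.9656939 − 1 = 0.9656939.
ρ_SOR^m ≤ 10^(−7) ⇔ m ≥ 7·ln10/(−ln 0.9656939) = 16.1181/0.0349084 = 461.726; m = ⌈461.726⌉ = 462.

m = 462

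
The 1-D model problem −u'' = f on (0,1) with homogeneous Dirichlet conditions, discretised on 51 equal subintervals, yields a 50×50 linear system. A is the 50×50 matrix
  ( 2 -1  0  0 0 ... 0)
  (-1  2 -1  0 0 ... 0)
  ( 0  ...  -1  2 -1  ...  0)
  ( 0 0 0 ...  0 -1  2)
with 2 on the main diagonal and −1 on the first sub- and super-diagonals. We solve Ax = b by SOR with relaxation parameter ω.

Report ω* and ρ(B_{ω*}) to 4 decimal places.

ω* = 1.8840, ρ_SOR = 0.8840

B_J for the 50×50 system has eigenvalues cos(kπ/51); ρ_J = cos(π/51) = 0.9981.
√(1−ρ_J²) simplifies to sin(π/51) = 0.06156.
Then 2/(1+√(1−ρ_J²)) = 2/(1+0.06156); ω* = 2/1.06156 = 1.8840.
ρ_SOR = ω* − 1 = 1.8840 − 1 = 0.8840.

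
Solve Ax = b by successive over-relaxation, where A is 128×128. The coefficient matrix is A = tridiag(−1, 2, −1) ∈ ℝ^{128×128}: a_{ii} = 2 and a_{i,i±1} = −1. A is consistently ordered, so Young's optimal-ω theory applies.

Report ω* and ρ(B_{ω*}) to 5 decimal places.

With n=128, ρ(Jacobi) = cos(π/129) = 0.99970.
√(1−ρ_J²) simplifies to sin(π/129) = 0.024351.
ω* = 2/(1+0.024351) = 1.95246
ρ(B_{ω*}) = ω*−1 = 0.95246

ω* = 1.95246, ρ_SOR = 0.95246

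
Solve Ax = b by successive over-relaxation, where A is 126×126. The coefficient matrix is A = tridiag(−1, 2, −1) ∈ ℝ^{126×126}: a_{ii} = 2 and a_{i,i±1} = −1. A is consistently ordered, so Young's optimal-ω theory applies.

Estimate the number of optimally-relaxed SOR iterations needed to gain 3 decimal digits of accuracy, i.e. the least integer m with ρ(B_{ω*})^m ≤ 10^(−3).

m = 140

With n=126, ρ(Jacobi) = cos(π/127) = 0.9996941.
1 − cos²(π/127) = sin²(π/127) ⇒ √(1−ρ_J²) = sin(π/127) = 0.0247344.
ω* = 2/(1 + 0.0247344) = 2/1.0247344 = 1.9517252.
ρ_SOR = ω* − 1 = 1.9517252 − 1 = 0.9517252.
ρ_SOR^m ≤ 10^(−3) ⇔ m ≥ 3·ln10/(−ln 0.9517252) = 6.90776/0.0494789 = 139.610; m = ⌈139.610⌉ = 140.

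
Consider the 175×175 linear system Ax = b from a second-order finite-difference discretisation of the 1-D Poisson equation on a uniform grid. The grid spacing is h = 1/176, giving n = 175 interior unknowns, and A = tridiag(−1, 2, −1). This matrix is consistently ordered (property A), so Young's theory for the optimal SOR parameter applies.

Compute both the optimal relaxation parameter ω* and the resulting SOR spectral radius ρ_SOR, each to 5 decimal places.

n=175: λ(B_J) = 1 − λ(A)/2 = cos(kπ/176); k=1 gives ρ_J = 0.99984.
1 − cos²(π/176) = sin²(π/176) ⇒ √(1−ρ_J²) = sin(π/176) = 0.017849.
Young: ω* = 2/(1+√(1−ρ_J²)) = 2/(1+0.017849) = 2/1.017849 = 1.96493.
At ω = 1.96493 every |λ(B_ω)| = ω−1, so ρ_SOR = 0.96493.

ω* = 1.96493, ρ_SOR = 0.96493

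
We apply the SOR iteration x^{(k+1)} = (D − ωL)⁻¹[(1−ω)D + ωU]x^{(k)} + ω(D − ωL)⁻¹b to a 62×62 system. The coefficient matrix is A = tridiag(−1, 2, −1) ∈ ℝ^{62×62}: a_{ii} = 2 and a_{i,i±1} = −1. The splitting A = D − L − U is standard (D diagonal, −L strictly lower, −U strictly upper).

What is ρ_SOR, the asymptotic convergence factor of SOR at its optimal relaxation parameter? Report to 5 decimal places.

With n=62, ρ(Jacobi) = cos(π/63) = 0.99876.
1 − cos²(π/63) = sin²(π/63) ⇒ √(1−ρ_J²) = sin(π/63) = 0.049846.
Young: ω* = 2/(1+√(1−ρ_J²)) = 2/(1+0.049846) = 2/1.049846 = 1.90504.
Hence ρ(B_{ω*}) = 1.90504 − 1 = 0.90504.

ρ_SOR = 0.90504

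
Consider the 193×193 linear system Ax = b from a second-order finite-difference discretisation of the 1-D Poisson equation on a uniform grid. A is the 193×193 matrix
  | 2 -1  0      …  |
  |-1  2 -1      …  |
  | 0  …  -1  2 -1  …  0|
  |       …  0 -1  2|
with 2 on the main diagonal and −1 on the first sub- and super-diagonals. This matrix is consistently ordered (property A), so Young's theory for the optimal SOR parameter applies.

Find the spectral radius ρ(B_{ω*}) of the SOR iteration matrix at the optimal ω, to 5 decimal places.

[ρ_J] n=193: ρ(B_J) = cos(π/(n+1)) = cos(π/194) = 0.99987.
√(1 − cos²(π/194)) = sin(π/194) ≈ 0.016193.
ω* = 2/(1 + 0.016193) = 2/1.016193 = 1.96813.
ρ_SOR = ω* − 1 = 1.96813 − 1 = 0.96813.

ρ_SOR = 0.96813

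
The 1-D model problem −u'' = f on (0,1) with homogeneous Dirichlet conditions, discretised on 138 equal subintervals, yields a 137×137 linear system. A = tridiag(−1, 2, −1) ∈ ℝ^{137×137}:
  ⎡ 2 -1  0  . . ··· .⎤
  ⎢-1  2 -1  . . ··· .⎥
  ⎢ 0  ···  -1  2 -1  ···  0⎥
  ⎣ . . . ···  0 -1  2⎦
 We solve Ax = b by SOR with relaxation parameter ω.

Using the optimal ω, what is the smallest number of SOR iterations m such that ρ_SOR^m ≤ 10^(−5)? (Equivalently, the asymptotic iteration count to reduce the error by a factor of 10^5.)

m = 253

spectrum of D⁻¹(L+U) = {cos(kπ/138) : 1≤k≤137}; ρ_J = cos(π/138) = 0.9997409.
1 − cos²(π/138) = sin²(π/138) ⇒ √(1−ρ_J²) = sin(π/138) = 0.0227632.
ω* = 2/(1 + 0.0227632) = 2/1.0227632 = 1.9554869.
ρ_SOR = ω* − 1 = 1.9554869 − 1 = 0.9554869.
(0.9554869)^m ≤ 10^{−5}  ⇒  m·ln(0.9554869) ≤ −5·ln10  ⇒  m ≥ 252.841  ⇒  m = 253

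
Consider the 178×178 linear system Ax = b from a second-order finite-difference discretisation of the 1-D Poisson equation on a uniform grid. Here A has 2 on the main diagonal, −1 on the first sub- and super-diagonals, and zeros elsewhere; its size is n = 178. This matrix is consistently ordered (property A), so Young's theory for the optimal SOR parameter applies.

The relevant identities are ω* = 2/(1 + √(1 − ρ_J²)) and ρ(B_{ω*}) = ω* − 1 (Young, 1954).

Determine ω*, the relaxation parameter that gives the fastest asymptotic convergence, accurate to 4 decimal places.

ω* = 1.9655

spectrum of D⁻¹(L+U) = {cos(kπ/179) : 1≤k≤178}; ρ_J = cos(π/179) = 0.9998.
root = sin(π/179) = 0.01755  (since 1−cos² = sin²).
[ω*] 2 ÷ (1 + 0.01755) = 2 ÷ 1.01755 = 1.9655.
At ω = 1.9655 every |λ(B_ω)| = ω−1, so ρ_SOR = 0.9655.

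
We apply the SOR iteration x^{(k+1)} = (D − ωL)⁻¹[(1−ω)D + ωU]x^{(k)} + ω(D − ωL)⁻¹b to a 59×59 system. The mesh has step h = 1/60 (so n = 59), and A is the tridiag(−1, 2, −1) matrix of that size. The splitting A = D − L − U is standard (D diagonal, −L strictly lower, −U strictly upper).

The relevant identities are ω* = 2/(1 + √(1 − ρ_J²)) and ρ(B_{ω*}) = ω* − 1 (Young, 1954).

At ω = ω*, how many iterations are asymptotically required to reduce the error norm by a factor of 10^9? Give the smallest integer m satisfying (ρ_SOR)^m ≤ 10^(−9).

m = 198

[ρ_J] n=59: ρ(B_J) = cos(π/(n+1)) = cos(π/60) = 0.9986295.
√(1 − cos²(π/60)) = sin(π/60) ≈ 0.0523360.
ω* = 2/(1+0.0523360) = 1.9005337
Hence ρ(B_{ω*}) = 1.9005337 − 1 = 0.9005337.
Need (0.9005337)^m ≤ 10^(−9): m ≥ 9·ln10/|ln 0.9005337| = 20.7233/0.104768 = 197.802 ⇒ m = 198.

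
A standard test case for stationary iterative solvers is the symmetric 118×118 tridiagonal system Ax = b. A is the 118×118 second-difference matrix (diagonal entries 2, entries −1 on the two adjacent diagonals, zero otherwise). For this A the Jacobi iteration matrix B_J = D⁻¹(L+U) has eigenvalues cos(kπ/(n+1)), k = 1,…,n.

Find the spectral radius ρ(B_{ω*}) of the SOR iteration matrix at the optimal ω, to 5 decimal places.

ρ_SOR = 0.94856

n=118: λ(B_J) = 1 − λ(A)/2 = cos(kπ/119); k=1 gives ρ_J = 0.99965.
1 − cos²(π/119) = sin²(π/119) ⇒ √(1−ρ_J²) = sin(π/119) = 0.026397.
So ω* = 2/1.026397 = 1.94856 (Young).
At ω = 1.94856 every |λ(B_ω)| = ω−1, so ρ_SOR = 0.94856.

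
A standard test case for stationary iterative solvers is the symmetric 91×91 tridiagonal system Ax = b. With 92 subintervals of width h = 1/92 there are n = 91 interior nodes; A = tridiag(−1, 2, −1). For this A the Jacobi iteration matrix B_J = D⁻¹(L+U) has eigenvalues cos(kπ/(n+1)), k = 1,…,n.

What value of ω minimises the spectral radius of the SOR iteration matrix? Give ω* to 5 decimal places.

ω* = 1.93397

B_J for the 91×91 system has eigenvalues cos(kπ/92); ρ_J = cos(π/92) = 0.99942.
√(1−ρ_J²) simplifies to sin(π/92) = 0.034141.
ω* = 2/(1+0.034141) = 1.93397
At ω = 1.93397 every |λ(B_ω)| = ω−1, so ρ_SOR = 0.93397.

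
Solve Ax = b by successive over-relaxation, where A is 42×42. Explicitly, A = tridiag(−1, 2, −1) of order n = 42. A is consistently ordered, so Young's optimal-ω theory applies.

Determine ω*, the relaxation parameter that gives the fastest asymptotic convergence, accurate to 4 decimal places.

ρ_J = max_k |cos(kπ/43)| = cos(π/43) = 0.9973
√(1 − cos²(π/43)) = sin(π/43) ≈ 0.07300.
ω* = 2/(1+0.07300) = 1.8639
[ρ_SOR] ω* − 1 = 0.8639.

ω* = 1.8639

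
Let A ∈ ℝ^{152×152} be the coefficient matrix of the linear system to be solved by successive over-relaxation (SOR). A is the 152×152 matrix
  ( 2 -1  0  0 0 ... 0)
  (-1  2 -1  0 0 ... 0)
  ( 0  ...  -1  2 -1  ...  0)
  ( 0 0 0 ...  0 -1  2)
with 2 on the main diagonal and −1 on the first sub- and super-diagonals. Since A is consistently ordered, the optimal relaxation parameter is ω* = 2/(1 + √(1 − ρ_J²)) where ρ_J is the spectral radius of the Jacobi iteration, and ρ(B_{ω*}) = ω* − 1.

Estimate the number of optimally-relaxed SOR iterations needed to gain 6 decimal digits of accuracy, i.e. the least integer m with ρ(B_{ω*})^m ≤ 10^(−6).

ρ_J = max_k |cos(kπ/153)| = cos(π/153) = 0.9997892
√(1 − cos²(π/153)) = sin(π/153) ≈ 0.0205318.
ω* = 2/(1 + 0.0205318) = 2/1.0205318 = 1.9597625.
and ρ(B_{ω*}) = 1.9597625 − 1 = 0.9597625.
ρ_SOR^m ≤ 10^(−6) ⇔ m ≥ 6·ln10/(−ln 0.9597625) = 13.8155/0.0410694 = 336.394; m = ⌈336.394⌉ = 337.

m = 337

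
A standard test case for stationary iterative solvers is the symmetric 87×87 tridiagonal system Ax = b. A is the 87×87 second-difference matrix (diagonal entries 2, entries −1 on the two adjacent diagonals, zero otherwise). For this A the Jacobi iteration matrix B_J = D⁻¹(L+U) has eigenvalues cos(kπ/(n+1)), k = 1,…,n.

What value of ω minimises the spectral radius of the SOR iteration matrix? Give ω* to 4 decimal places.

ρ_J = max_k |cos(kπ/88)| = cos(π/88) = 0.9994
√(1−ρ_J²) simplifies to sin(π/88) = 0.03569.
[ω*] 2 ÷ (1 + 0.03569) = 2 ÷ 1.03569 = 1.9311.
[ρ_SOR] ω* − 1 = 0.9311.

ω* = 1.9311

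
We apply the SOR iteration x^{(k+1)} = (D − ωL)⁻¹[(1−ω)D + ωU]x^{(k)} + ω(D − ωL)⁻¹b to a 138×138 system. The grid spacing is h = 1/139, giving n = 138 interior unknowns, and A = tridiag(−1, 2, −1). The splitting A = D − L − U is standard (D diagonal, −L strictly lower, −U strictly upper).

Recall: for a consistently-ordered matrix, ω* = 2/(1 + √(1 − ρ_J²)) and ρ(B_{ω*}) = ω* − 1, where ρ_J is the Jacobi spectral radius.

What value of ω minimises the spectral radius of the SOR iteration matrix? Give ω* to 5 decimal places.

ω* = 1.95580

n=138: λ(B_J) = 1 − λ(A)/2 = cos(kπ/139); k=1 gives ρ_J = 0.99974.
√(1 − cos²(π/139)) = sin(π/139) ≈ 0.022599.
Then 2/(1+√(1−ρ_J²)) = 2/(1+0.022599); ω* = 2/1.022599 = 1.95580.
At ω = 1.95580 every |λ(B_ω)| = ω−1, so ρ_SOR = 0.95580.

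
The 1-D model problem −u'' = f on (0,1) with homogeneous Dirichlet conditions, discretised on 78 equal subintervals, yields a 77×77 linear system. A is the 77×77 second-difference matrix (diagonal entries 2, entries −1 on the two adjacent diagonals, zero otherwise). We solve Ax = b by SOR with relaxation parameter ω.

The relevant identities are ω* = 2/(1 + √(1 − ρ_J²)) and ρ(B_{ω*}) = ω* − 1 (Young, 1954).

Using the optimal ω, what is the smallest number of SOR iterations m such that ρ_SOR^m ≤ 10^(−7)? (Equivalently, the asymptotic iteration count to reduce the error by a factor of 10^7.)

ρ_J = max_k |cos(kπ/78)| = cos(π/78) = 0.9991890
√(1 − cos²(π/78)) = sin(π/78) ≈ 0.0402659.
[ω*] 2 ÷ (1 + 0.0402659) = 2 ÷ 1.0402659 = 1.9225854.
and ρ(B_{ω*}) = 1.9225854 − 1 = 0.9225854.
Need (0.9225854)^m ≤ 10^(−7): m ≥ 7·ln10/|ln 0.9225854| = 16.1181/0.0805753 = 200.038 ⇒ m = 201.

m = 201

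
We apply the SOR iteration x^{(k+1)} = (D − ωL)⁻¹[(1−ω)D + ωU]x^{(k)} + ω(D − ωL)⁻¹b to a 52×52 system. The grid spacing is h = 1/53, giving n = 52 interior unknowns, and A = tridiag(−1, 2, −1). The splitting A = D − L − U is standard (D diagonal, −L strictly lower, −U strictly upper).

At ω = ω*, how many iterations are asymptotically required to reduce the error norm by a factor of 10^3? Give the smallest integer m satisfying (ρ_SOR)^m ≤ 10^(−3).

m = 59

spectrum of D⁻¹(L+U) = {cos(kπ/53) : 1≤k≤52}; ρ_J = cos(π/53) = 0.9982437.
√(1−ρ_J²) simplifies to sin(π/53) = 0.0592406.
Then 2/(1+√(1−ρ_J²)) = 2/(1+0.0592406); ω* = 2/1.0592406 = 1.8881451.
and ρ(B_{ω*}) = 1.8881451 − 1 = 0.8881451.
m ≥ 3·ln10 / (−ln 0.8881451) = 58.234; smallest integer m = 59.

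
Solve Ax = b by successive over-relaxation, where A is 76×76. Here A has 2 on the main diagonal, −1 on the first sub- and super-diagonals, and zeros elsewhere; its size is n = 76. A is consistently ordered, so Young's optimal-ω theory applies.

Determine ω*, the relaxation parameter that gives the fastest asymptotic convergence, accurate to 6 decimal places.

ω* = 1.921620

n=76: λ(B_J) = 1 − λ(A)/2 = cos(kπ/77); k=1 gives ρ_J = 0.999168.
root = sin(π/77) = 0.0407886  (since 1−cos² = sin²).
Then 2/(1+√(1−ρ_J²)) = 2/(1+0.0407886); ω* = 2/1.0407886 = 1.921620.
Hence ρ(B_{ω*}) = 1.921620 − 1 = 0.921620.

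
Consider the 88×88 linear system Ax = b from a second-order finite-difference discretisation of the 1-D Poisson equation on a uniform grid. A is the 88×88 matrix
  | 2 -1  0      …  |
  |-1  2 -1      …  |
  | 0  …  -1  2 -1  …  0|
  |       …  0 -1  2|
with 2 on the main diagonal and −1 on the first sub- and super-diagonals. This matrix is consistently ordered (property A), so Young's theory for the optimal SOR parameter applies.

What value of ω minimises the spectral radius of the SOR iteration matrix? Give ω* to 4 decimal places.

n=88: λ(B_J) = 1 − λ(A)/2 = cos(kπ/89); k=1 gives ρ_J = 0.9994.
√(1−ρ_J²) = |sin(π/89)| = 0.03529
Young: ω* = 2/(1+√(1−ρ_J²)) = 2/(1+0.03529) = 2/1.03529 = 1.9318.
ρ(B_{ω*}) = ω*−1 = 0.9318

ω* = 1.9318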